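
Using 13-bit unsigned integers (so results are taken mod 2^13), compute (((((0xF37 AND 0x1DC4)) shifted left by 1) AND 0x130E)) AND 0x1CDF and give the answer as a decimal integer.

4104

0xF37 = 0111100110111
0x1DC4 = 1110111000100
→ AND → 0110100000100 = 3332
→ shifted left by 1 (mod 2^13) → 1101000001000 = 6664
0x130E = 1001100001110
→ AND → 1001000001000 = 4616
0x1CDF = 1110011011111
→ AND → 1000000001000 = 4104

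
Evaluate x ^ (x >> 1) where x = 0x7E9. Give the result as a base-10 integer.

x = 11111101001 = 2025
x>>1 = 01111110100
XOR  = 10000011101 = 1053
(x ^ (x >> 1) gives the standard binary-reflected Gray code of x.)

1053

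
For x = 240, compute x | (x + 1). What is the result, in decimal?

x = 11110000 = 240
x + 1 = 11110001
OR    = 11110001 = 241
(x | (x + 1) sets the lowest cleared bit.)

241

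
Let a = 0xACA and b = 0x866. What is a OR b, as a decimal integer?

0xACA = 101011001010
0x866 = 100001100110
 OR → 101011101110 = 2798

2798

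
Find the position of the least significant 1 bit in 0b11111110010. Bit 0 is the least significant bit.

1

0b11111110010 = 11111110010
Trailing zeros: 1, so the lowest set bit is bit 1 (value 2).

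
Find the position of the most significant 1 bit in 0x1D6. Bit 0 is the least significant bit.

0x1D6 = 111010110
The topmost 1 is at position 8 (since 2^8 = 256 ≤ 470 < 512).

8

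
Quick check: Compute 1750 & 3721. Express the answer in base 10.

1750 = 011011010110
3721 = 111010001001
AND → 011010000000 = 1664

1664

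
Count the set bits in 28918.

9

28918 = 111000011110110
Count the 1s: 1 + 1 + 1 + 1 + 1 + 1 + 1 + 1 + 1 = 9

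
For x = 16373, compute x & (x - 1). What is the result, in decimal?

16372

x = 11111111110101 = 16373
x - 1 = 11111111110100
AND   = 11111111110100 = 16372
(x & (x - 1) clears the lowest set bit of x.)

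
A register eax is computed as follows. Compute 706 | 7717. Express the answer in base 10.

706 = 0001011000010
7717 = 1111000100101
 OR → 1111011100111 = 7911

7911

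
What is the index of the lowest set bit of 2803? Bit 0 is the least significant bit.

2803 = 101011110011
Trailing zeros: 0, so the lowest set bit is bit 0 (value 1).

0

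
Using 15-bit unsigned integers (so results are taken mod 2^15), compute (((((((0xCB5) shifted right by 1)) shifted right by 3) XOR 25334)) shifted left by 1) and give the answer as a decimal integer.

0xCB5 = 000110010110101
→ shifted right by 1 → 000011001011010 = 1626
→ shifted right by 3 → 000000011001011 = 203
25334 = 110001011110110
→ XOR → 110001000111101 = 25149
→ shifted left by 1 (mod 2^15) → 100010001111010 = 17530

17530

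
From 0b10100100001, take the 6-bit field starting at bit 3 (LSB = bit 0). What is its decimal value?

36

v = 10100100001
Shift right by 3: 10100100
Mask low 6 bits: 100100 = 36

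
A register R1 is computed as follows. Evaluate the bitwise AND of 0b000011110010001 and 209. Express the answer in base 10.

a = 11110010001
209 = 00011010001
AND → 00010010001 = 145

145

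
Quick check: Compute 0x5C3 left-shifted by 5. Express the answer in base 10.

0x5C3 = 0000010111000011
shift left by 5 → 1011100001100000 = 47200
(equivalently, 1475 × 2^5 = 1475 × 32)

47200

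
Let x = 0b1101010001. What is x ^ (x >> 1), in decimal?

761

x = 1101010001 = 849
x>>1 = 0110101000
XOR  = 1011111001 = 761
(x ^ (x >> 1) gives the standard binary-reflected Gray code of x.)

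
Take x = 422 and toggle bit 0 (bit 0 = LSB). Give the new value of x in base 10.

423

x = 00110100110
bit 0 is currently 0; toggle it via x ^ (1 << 0) = x ^ 1
→ 00110100111 = 423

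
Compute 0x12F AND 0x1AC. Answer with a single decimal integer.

300

0x12F = 100101111
0x1AC = 110101100
AND → 100101100 = 300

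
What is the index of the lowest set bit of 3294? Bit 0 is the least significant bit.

1

3294 = 110011011110
Trailing zeros: 1, so the lowest set bit is bit 1 (value 2).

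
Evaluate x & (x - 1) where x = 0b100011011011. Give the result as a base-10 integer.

2266

x = 100011011011 = 2267
x - 1 = 100011011010
AND   = 100011011010 = 2266
(x & (x - 1) clears the lowest set bit of x.)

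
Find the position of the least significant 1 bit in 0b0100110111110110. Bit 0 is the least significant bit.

0b0100110111110110 = 100110111110110
Trailing zeros: 1, so the lowest set bit is bit 1 (value 2).

1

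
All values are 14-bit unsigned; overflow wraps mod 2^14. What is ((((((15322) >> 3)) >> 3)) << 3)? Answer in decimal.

15322 = 11101111011010
→ >> 3 → 00011101111011 = 1915
→ >> 3 → 00000011101111 = 239
→ << 3 (mod 2^14) → 00011101111000 = 1912

1912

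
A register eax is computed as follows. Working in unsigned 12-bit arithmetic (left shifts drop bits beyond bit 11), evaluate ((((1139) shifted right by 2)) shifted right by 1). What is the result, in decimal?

1139 = 010001110011
→ shifted right by 2 → 000100011100 = 284
→ shifted right by 1 → 000010001110 = 142

142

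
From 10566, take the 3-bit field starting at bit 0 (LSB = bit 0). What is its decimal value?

v = 10100101000110
Shift right by 0: 10100101000110
Mask low 3 bits: 110 = 6

6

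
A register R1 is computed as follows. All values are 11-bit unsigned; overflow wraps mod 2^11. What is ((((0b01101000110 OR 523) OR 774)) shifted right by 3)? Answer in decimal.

105

0b01101000110 = 01101000110
523 = 01000001011
→ OR → 01101001111 = 847
774 = 01100000110
→ OR → 01101001111 = 847
→ shifted right by 3 → 00001101001 = 105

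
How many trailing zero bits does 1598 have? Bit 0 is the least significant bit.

1598 = 11000111110
Trailing zeros: 1, so the lowest set bit is bit 1 (value 2).

1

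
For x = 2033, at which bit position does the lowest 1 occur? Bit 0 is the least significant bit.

2033 = 11111110001
Trailing zeros: 0, so the lowest set bit is bit 0 (value 1).

0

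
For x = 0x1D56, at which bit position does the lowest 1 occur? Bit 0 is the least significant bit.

1

0x1D56 = 1110101010110
Trailing zeros: 1, so the lowest set bit is bit 1 (value 2).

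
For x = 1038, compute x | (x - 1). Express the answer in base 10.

1039

x = 10000001110 = 1038
x - 1 = 10000001101
OR    = 10000001111 = 1039
(x | (x - 1) sets all bits below the lowest set bit.)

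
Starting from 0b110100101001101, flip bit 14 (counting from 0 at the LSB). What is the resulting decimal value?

10573

x = 110100101001101
bit 14 is currently 1; toggle it via x ^ (1 << 14) = x ^ 16384
→ 010100101001101 = 10573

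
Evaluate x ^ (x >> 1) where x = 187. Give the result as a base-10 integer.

230

x = 10111011 = 187
x>>1 = 01011101
XOR  = 11100110 = 230
(x ^ (x >> 1) gives the standard binary-reflected Gray code of x.)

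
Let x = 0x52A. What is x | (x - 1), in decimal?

x = 10100101010 = 1322
x - 1 = 10100101001
OR    = 10100101011 = 1323
(x | (x - 1) sets all bits below the lowest set bit.)

1323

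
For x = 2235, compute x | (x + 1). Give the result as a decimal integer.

2239

x = 100010111011 = 2235
x + 1 = 100010111100
OR    = 100010111111 = 2239
(x | (x + 1) sets the lowest cleared bit.)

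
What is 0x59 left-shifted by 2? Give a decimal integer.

0x59 = 001011001
shift left by 2 → 101100100 = 356
(equivalently, 89 × 2^2 = 89 × 4)

356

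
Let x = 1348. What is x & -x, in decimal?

4

x = 10101000100 = 1348
-x (two's complement) = …01010111100
AND   = 00000000100 = 4
(x & -x isolates the lowest set bit of x.)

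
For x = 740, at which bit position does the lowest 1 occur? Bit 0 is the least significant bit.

2

740 = 1011100100
Trailing zeros: 2, so the lowest set bit is bit 2 (value 4).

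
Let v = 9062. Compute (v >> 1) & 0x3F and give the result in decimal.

v = 10001101100110
Shift right by 1: 1000110110011
Mask low 6 bits: 110011 = 51

51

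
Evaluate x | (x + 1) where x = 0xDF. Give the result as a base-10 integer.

255

x = 11011111 = 223
x + 1 = 11100000
OR    = 11111111 = 255
(x | (x + 1) sets the lowest cleared bit.)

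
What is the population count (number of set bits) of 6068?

6068 = 1011110110100
Count the 1s: 1 + 1 + 1 + 1 + 1 + 1 + 1 + 1 = 8

8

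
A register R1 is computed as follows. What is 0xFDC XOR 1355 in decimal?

0xFDC = 111111011100
1355 = 010101001011
XOR → 101010010111 = 2711

2711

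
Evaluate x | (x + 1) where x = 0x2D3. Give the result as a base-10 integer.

x = 1011010011 = 723
x + 1 = 1011010100
OR    = 1011010111 = 727
(x | (x + 1) sets the lowest cleared bit.)

727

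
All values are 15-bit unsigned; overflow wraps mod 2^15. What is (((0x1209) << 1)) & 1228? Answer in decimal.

1024

0x1209 = 001001000001001
→ << 1 (mod 2^15) → 010010000010010 = 9234
1228 = 000010011001100
→ & → 000010000000000 = 1024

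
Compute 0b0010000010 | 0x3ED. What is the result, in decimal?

a = 0010000010
0x3ED = 1111101101
 OR → 1111101111 = 1007

1007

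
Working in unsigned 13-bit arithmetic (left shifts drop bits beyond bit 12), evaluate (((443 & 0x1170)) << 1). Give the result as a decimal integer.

443 = 0000110111011
0x1170 = 1000101110000
→ & → 0000100110000 = 304
→ << 1 (mod 2^13) → 0001001100000 = 608

608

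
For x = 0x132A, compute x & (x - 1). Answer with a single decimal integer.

4904

x = 1001100101010 = 4906
x - 1 = 1001100101001
AND   = 1001100101000 = 4904
(x & (x - 1) clears the lowest set bit of x.)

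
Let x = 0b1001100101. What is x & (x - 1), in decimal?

612

x = 1001100101 = 613
x - 1 = 1001100100
AND   = 1001100100 = 612
(x & (x - 1) clears the lowest set bit of x.)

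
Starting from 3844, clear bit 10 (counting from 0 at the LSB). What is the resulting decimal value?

2820

x = 111100000100
bit 10 is currently 1; clear it via x & ~(1 << 10) = x & ~1024
→ 101100000100 = 2820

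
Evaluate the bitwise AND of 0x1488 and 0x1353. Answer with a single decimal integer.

0x1488 = 1010010001000
0x1353 = 1001101010011
AND → 1000000000000 = 4096

4096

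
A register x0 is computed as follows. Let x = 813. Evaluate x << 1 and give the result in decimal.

1626

813 = 01100101101
shift left by 1 → 11001011010 = 1626
(equivalently, 813 × 2^1 = 813 × 2)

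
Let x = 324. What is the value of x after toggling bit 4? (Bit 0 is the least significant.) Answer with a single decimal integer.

340

x = 101000100
bit 4 is currently 0; toggle it via x ^ (1 << 4) = x ^ 16
→ 101010100 = 340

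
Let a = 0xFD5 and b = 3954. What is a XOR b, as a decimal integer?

0xFD5 = 111111010101
3954 = 111101110010
XOR → 000010100111 = 167

167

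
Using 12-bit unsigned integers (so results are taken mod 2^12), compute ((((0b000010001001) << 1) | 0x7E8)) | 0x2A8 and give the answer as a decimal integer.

0b000010001001 = 000010001001
→ << 1 (mod 2^12) → 000100010010 = 274
0x7E8 = 011111101000
→ | → 011111111010 = 2042
0x2A8 = 001010101000
→ | → 011111111010 = 2042

2042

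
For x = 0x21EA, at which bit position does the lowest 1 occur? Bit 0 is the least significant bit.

1

0x21EA = 10000111101010
Trailing zeros: 1, so the lowest set bit is bit 1 (value 2).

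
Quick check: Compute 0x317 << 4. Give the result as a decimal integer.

12656

0x317 = 00001100010111
shift left by 4 → 11000101110000 = 12656
(equivalently, 791 × 2^4 = 791 × 16)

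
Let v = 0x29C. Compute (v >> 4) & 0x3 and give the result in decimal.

v = 1010011100
Shift right by 4: 101001
Mask low 2 bits: 01 = 1

1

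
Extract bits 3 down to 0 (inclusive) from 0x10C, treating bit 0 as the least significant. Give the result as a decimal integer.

12

v = 0100001100
Shift right by 0: 0100001100
Mask low 4 bits: 1100 = 12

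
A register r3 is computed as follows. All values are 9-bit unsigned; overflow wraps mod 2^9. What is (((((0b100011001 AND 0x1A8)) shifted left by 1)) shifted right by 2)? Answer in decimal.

4

0b100011001 = 100011001
0x1A8 = 110101000
→ AND → 100001000 = 264
→ shifted left by 1 (mod 2^9) → 000010000 = 16
→ shifted right by 2 → 000000100 = 4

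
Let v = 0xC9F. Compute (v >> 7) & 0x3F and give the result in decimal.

v = 0110010011111
Shift right by 7: 011001
Mask low 6 bits: 011001 = 25

25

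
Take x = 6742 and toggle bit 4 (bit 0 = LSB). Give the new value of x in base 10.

6726

x = 1101001010110
bit 4 is currently 1; toggle it via x ^ (1 << 4) = x ^ 16
→ 1101001000110 = 6726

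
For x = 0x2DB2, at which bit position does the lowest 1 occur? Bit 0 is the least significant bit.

0x2DB2 = 10110110110010
Trailing zeros: 1, so the lowest set bit is bit 1 (value 2).

1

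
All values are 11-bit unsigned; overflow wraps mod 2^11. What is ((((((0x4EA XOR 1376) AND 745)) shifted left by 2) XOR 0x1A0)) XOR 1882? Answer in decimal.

0x4EA = 10011101010
1376 = 10101100000
→ XOR → 00110001010 = 394
745 = 01011101001
→ AND → 00010001000 = 136
→ shifted left by 2 (mod 2^11) → 01000100000 = 544
0x1A0 = 00110100000
→ XOR → 01110000000 = 896
1882 = 11101011010
→ XOR → 10011011010 = 1242

1242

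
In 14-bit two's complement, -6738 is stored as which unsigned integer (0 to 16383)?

6738 in 14 bits: 01101001010010
Invert: 10010110101101
Add 1:  10010110101110 = 9646
(Check: 2^14 - 6738 = 16384 - 6738 = 9646.)

9646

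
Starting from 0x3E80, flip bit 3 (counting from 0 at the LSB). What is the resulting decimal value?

x = 11111010000000
bit 3 is currently 0; toggle it via x ^ (1 << 3) = x ^ 8
→ 11111010001000 = 16008

16008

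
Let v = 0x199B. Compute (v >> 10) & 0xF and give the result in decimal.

v = 01100110011011
Shift right by 10: 0110
Mask low 4 bits: 0110 = 6

6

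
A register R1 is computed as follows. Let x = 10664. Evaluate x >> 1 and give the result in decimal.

5332

10664 = 10100110101000
shift right by 1 → 01010011010100 = 5332
(equivalently, floor(10664 / 2))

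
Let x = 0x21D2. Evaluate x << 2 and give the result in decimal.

0x21D2 = 0010000111010010
shift left by 2 → 1000011101001000 = 34632
(equivalently, 8658 × 2^2 = 8658 × 4)

34632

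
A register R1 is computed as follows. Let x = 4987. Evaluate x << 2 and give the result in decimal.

19948

4987 = 001001101111011
shift left by 2 → 100110111101100 = 19948
(equivalently, 4987 × 2^2 = 4987 × 4)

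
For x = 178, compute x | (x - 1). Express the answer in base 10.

x = 10110010 = 178
x - 1 = 10110001
OR    = 10110011 = 179
(x | (x - 1) sets all bits below the lowest set bit.)

179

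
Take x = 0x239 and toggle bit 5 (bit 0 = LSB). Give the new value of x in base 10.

x = 001000111001
bit 5 is currently 1; toggle it via x ^ (1 << 5) = x ^ 32
→ 001000011001 = 537

537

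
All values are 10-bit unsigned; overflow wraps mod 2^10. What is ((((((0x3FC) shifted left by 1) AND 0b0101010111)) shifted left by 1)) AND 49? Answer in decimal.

0x3FC = 1111111100
→ shifted left by 1 (mod 2^10) → 1111111000 = 1016
0b0101010111 = 0101010111
→ AND → 0101010000 = 336
→ shifted left by 1 (mod 2^10) → 1010100000 = 672
49 = 0000110001
→ AND → 0000100000 = 32

32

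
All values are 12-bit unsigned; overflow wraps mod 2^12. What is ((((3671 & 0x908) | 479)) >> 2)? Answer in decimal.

3671 = 111001010111
0x908 = 100100001000
→ & → 100000000000 = 2048
479 = 000111011111
→ | → 100111011111 = 2527
→ >> 2 → 001001110111 = 631

631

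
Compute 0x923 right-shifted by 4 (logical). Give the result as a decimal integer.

0x923 = 100100100011
shift right by 4 → 000010010010 = 146
(equivalently, floor(2339 / 16))

146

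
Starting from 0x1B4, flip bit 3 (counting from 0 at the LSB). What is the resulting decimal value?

444

x = 0110110100
bit 3 is currently 0; toggle it via x ^ (1 << 3) = x ^ 8
→ 0110111100 = 444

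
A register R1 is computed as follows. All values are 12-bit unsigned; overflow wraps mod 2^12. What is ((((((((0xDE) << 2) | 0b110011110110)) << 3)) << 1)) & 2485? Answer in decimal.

2464

0xDE = 000011011110
→ << 2 (mod 2^12) → 001101111000 = 888
0b110011110110 = 110011110110
→ | → 111111111110 = 4094
→ << 3 (mod 2^12) → 111111110000 = 4080
→ << 1 (mod 2^12) → 111111100000 = 4064
2485 = 100110110101
→ & → 100110100000 = 2464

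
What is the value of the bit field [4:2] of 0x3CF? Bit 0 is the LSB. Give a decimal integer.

3

v = 001111001111
Shift right by 2: 0011110011
Mask low 3 bits: 011 = 3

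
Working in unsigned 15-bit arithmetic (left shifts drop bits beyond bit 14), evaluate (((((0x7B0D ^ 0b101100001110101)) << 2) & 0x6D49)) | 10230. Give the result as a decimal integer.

0x7B0D = 111101100001101
0b101100001110101 = 101100001110101
→ ^ → 010001101111000 = 9080
→ << 2 (mod 2^15) → 000110111100000 = 3552
0x6D49 = 110110101001001
→ & → 000110101000000 = 3392
10230 = 010011111110110
→ | → 010111111110110 = 12278

12278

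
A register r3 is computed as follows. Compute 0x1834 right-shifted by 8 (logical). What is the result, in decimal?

24

0x1834 = 1100000110100
shift right by 8 → 0000000011000 = 24
(equivalently, floor(6196 / 256))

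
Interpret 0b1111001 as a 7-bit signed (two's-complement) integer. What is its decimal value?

-7

pattern = 1111001 (MSB is 1 ⇒ negative)
Invert: 0000110, add 1 → 0000111 = 7, so the value is -7.
(Equivalently: 121 - 2^7 = 121 - 128 = -7.)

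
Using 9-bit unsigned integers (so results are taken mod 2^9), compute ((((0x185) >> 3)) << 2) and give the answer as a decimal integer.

192

0x185 = 110000101
→ >> 3 → 000110000 = 48
→ << 2 (mod 2^9) → 011000000 = 192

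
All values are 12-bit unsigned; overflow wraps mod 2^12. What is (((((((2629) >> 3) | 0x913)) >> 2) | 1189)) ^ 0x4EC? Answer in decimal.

2629 = 101001000101
→ >> 3 → 000101001000 = 328
0x913 = 100100010011
→ | → 100101011011 = 2395
→ >> 2 → 001001010110 = 598
1189 = 010010100101
→ | → 011011110111 = 1783
0x4EC = 010011101100
→ ^ → 001000011011 = 539

539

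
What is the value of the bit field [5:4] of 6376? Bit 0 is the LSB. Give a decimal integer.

2

v = 1100011101000
Shift right by 4: 110001110
Mask low 2 bits: 10 = 2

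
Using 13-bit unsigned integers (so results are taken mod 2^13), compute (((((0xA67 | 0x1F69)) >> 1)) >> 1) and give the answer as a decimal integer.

0xA67 = 0101001100111
0x1F69 = 1111101101001
→ | → 1111101101111 = 8047
→ >> 1 → 0111110110111 = 4023
→ >> 1 → 0011111011011 = 2011

2011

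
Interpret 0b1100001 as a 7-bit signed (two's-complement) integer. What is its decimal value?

-31

pattern = 1100001 (MSB is 1 ⇒ negative)
Invert: 0011110, add 1 → 0011111 = 31, so the value is -31.
(Equivalently: 97 - 2^7 = 97 - 128 = -31.)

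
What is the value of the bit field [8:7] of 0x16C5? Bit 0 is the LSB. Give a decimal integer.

v = 1011011000101
Shift right by 7: 101101
Mask low 2 bits: 01 = 1

1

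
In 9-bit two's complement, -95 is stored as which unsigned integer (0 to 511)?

417

95 in 9 bits: 001011111
Invert: 110100000
Add 1:  110100001 = 417
(Check: 2^9 - 95 = 512 - 95 = 417.)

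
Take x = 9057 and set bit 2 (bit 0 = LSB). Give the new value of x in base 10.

x = 010001101100001
bit 2 is currently 0; set it via x | (1 << 2) = x | 4
→ 010001101100101 = 9061

9061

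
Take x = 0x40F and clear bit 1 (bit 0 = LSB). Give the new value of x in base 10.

x = 010000001111
bit 1 is currently 1; clear it via x & ~(1 << 1) = x & ~2
→ 010000001101 = 1037

1037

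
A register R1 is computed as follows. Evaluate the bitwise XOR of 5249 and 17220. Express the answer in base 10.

5249 = 001010010000001
17220 = 100001101000100
XOR → 101011111000101 = 22469

22469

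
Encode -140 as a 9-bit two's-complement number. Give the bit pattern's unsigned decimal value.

372

140 in 9 bits: 010001100
Invert: 101110011
Add 1:  101110100 = 372
(Check: 2^9 - 140 = 512 - 140 = 372.)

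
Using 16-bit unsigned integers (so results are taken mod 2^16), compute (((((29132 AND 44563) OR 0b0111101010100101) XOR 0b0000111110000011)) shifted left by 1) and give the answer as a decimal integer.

29132 = 0111000111001100
44563 = 1010111000010011
→ AND → 0010000000000000 = 8192
0b0111101010100101 = 0111101010100101
→ OR → 0111101010100101 = 31397
0b0000111110000011 = 0000111110000011
→ XOR → 0111010100100110 = 29990
→ shifted left by 1 (mod 2^16) → 1110101001001100 = 59980

59980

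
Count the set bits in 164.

164 = 10100100
Count the 1s: 1 + 1 + 1 = 3

3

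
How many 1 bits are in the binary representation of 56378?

9

56378 = 1101110000111010
Count the 1s: 1 + 1 + 1 + 1 + 1 + 1 + 1 + 1 + 1 = 9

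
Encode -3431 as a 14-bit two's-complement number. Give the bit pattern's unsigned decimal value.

3431 in 14 bits: 00110101100111
Invert: 11001010011000
Add 1:  11001010011001 = 12953
(Check: 2^14 - 3431 = 16384 - 3431 = 12953.)

12953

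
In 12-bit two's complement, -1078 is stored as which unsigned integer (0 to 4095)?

3018

1078 in 12 bits: 010000110110
Invert: 101111001001
Add 1:  101111001010 = 3018
(Check: 2^12 - 1078 = 4096 - 1078 = 3018.)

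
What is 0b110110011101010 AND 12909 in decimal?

a = 110110011101010
12909 = 011001001101101
AND → 010000001101000 = 8296

8296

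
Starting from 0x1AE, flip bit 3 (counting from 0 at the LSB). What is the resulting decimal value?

422

x = 0110101110
bit 3 is currently 1; toggle it via x ^ (1 << 3) = x ^ 8
→ 0110100110 = 422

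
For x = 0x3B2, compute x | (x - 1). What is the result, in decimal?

947

x = 1110110010 = 946
x - 1 = 1110110001
OR    = 1110110011 = 947
(x | (x - 1) sets all bits below the lowest set bit.)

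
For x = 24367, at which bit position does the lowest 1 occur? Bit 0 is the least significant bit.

24367 = 101111100101111
Trailing zeros: 0, so the lowest set bit is bit 0 (value 1).

0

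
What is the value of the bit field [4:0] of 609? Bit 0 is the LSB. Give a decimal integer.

v = 1001100001
Shift right by 0: 1001100001
Mask low 5 bits: 00001 = 1

1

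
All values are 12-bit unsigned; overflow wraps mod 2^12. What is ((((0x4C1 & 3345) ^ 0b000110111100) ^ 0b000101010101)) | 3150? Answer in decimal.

3310

0x4C1 = 010011000001
3345 = 110100010001
→ & → 010000000001 = 1025
0b000110111100 = 000110111100
→ ^ → 010110111101 = 1469
0b000101010101 = 000101010101
→ ^ → 010011101000 = 1256
3150 = 110001001110
→ | → 110011101110 = 3310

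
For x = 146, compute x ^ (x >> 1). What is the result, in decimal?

x = 10010010 = 146
x>>1 = 01001001
XOR  = 11011011 = 219
(x ^ (x >> 1) gives the standard binary-reflected Gray code of x.)

219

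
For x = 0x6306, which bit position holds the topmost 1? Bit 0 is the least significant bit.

0x6306 = 110001100000110
The topmost 1 is at position 14 (since 2^14 = 16384 ≤ 25350 < 32768).

14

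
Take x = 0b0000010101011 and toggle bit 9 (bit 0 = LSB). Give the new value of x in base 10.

x = 0000010101011
bit 9 is currently 0; toggle it via x ^ (1 << 9) = x ^ 512
→ 0001010101011 = 683

683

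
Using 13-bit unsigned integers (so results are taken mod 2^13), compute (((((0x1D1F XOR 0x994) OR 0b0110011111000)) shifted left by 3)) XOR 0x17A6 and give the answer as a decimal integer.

4222

0x1D1F = 1110100011111
0x994 = 0100110010100
→ XOR → 1010010001011 = 5259
0b0110011111000 = 0110011111000
→ OR → 1110011111011 = 7419
→ shifted left by 3 (mod 2^13) → 0011111011000 = 2008
0x17A6 = 1011110100110
→ XOR → 1000001111110 = 4222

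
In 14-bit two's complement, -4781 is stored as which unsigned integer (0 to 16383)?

11603

4781 in 14 bits: 01001010101101
Invert: 10110101010010
Add 1:  10110101010011 = 11603
(Check: 2^14 - 4781 = 16384 - 4781 = 11603.)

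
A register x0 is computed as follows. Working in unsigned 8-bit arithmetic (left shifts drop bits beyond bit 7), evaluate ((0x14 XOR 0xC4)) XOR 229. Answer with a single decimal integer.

53

0x14 = 00010100
0xC4 = 11000100
→ XOR → 11010000 = 208
229 = 11100101
→ XOR → 00110101 = 53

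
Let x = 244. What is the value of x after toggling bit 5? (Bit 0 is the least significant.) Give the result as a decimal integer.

212

x = 00011110100
bit 5 is currently 1; toggle it via x ^ (1 << 5) = x ^ 32
→ 00011010100 = 212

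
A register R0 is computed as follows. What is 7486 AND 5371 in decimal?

7486 = 1110100111110
5371 = 1010011111011
AND → 1010000111010 = 5178

5178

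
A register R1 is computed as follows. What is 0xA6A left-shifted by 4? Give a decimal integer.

0xA6A = 0000101001101010
shift left by 4 → 1010011010100000 = 42656
(equivalently, 2666 × 2^4 = 2666 × 16)

42656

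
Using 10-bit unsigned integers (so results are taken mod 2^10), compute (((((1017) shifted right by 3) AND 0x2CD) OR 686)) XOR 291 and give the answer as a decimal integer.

972

1017 = 1111111001
→ shifted right by 3 → 0001111111 = 127
0x2CD = 1011001101
→ AND → 0001001101 = 77
686 = 1010101110
→ OR → 1011101111 = 751
291 = 0100100011
→ XOR → 1111001100 = 972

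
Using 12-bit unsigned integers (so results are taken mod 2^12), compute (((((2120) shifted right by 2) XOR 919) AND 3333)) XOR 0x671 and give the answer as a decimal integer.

1908

2120 = 100001001000
→ shifted right by 2 → 001000010010 = 530
919 = 001110010111
→ XOR → 000110000101 = 389
3333 = 110100000101
→ AND → 000100000101 = 261
0x671 = 011001110001
→ XOR → 011101110100 = 1908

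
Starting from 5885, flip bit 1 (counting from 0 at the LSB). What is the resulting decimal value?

x = 01011011111101
bit 1 is currently 0; toggle it via x ^ (1 << 1) = x ^ 2
→ 01011011111111 = 5887

5887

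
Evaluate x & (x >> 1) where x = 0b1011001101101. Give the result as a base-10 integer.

548

x = 1011001101101 = 5741
x>>1 = 0101100110110
AND  = 0001000100100 = 548
(x & (x >> 1) has a 1 wherever x has two consecutive 1 bits.)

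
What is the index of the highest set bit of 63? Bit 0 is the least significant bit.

5

63 = 111111
The topmost 1 is at position 5 (since 2^5 = 32 ≤ 63 < 64).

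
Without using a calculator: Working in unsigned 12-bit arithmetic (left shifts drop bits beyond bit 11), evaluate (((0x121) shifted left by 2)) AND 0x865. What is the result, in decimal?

4

0x121 = 000100100001
→ shifted left by 2 (mod 2^12) → 010010000100 = 1156
0x865 = 100001100101
→ AND → 000000000100 = 4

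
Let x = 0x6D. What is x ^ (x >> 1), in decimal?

91

x = 1101101 = 109
x>>1 = 0110110
XOR  = 1011011 = 91
(x ^ (x >> 1) gives the standard binary-reflected Gray code of x.)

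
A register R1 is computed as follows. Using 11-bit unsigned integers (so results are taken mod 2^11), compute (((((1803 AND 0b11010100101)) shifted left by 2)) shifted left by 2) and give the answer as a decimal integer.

16

1803 = 11100001011
0b11010100101 = 11010100101
→ AND → 11000000001 = 1537
→ shifted left by 2 (mod 2^11) → 00000000100 = 4
→ shifted left by 2 (mod 2^11) → 00000010000 = 16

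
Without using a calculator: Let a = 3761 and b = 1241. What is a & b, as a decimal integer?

3761 = 111010110001
1241 = 010011011001
AND → 010010010001 = 1169

1169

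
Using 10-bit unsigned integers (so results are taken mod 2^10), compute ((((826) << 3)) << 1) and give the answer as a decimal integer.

928

826 = 1100111010
→ << 3 (mod 2^10) → 0111010000 = 464
→ << 1 (mod 2^10) → 1110100000 = 928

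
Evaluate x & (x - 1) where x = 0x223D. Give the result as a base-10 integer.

x = 10001000111101 = 8765
x - 1 = 10001000111100
AND   = 10001000111100 = 8764
(x & (x - 1) clears the lowest set bit of x.)

8764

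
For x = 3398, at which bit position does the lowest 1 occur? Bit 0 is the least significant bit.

1

3398 = 110101000110
Trailing zeros: 1, so the lowest set bit is bit 1 (value 2).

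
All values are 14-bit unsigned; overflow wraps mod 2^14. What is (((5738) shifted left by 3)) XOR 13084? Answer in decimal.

5738 = 01011001101010
→ shifted left by 3 (mod 2^14) → 11001101010000 = 13136
13084 = 11001100011100
→ XOR → 00000001001100 = 76

76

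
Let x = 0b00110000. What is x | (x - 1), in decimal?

63

x = 110000 = 48
x - 1 = 101111
OR    = 111111 = 63
(x | (x - 1) sets all bits below the lowest set bit.)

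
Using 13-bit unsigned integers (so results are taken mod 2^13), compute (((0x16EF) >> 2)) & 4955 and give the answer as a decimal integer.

283

0x16EF = 1011011101111
→ >> 2 → 0010110111011 = 1467
4955 = 1001101011011
→ & → 0000100011011 = 283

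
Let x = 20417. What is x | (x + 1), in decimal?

20419

x = 100111111000001 = 20417
x + 1 = 100111111000010
OR    = 100111111000011 = 20419
(x | (x + 1) sets the lowest cleared bit.)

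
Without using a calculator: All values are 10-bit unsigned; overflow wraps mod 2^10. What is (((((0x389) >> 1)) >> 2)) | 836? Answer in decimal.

885

0x389 = 1110001001
→ >> 1 → 0111000100 = 452
→ >> 2 → 0001110001 = 113
836 = 1101000100
→ | → 1101110101 = 885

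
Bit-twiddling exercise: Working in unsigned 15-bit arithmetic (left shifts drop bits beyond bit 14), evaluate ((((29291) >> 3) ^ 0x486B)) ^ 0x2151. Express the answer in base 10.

29291 = 111001001101011
→ >> 3 → 000111001001101 = 3661
0x486B = 100100001101011
→ ^ → 100011000100110 = 17958
0x2151 = 010000101010001
→ ^ → 110011101110111 = 26487

26487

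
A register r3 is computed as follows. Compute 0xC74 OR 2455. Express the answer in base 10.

0xC74 = 110001110100
2455 = 100110010111
 OR → 110111110111 = 3575

3575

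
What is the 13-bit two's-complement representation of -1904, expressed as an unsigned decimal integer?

1904 in 13 bits: 0011101110000
Invert: 1100010001111
Add 1:  1100010010000 = 6288
(Check: 2^13 - 1904 = 8192 - 1904 = 6288.)

6288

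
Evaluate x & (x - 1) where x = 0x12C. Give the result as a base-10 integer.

296

x = 100101100 = 300
x - 1 = 100101011
AND   = 100101000 = 296
(x & (x - 1) clears the lowest set bit of x.)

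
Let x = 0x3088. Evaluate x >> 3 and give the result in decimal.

0x3088 = 11000010001000
shift right by 3 → 00011000010001 = 1553
(equivalently, floor(12424 / 8))

1553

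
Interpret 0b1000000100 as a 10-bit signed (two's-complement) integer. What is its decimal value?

pattern = 1000000100 (MSB is 1 ⇒ negative)
Invert: 0111111011, add 1 → 0111111100 = 508, so the value is -508.
(Equivalently: 516 - 2^10 = 516 - 1024 = -508.)

-508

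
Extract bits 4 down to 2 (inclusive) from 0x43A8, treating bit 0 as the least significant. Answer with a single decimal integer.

2

v = 100001110101000
Shift right by 2: 1000011101010
Mask low 3 bits: 010 = 2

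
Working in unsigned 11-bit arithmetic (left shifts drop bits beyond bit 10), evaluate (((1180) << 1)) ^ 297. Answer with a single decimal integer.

17

1180 = 10010011100
→ << 1 (mod 2^11) → 00100111000 = 312
297 = 00100101001
→ ^ → 00000010001 = 17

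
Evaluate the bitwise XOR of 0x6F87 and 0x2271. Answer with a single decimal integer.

0x6F87 = 110111110000111
0x2271 = 010001001110001
XOR → 100110111110110 = 19958

19958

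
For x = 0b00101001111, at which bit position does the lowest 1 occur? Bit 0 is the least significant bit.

0

0b00101001111 = 101001111
Trailing zeros: 0, so the lowest set bit is bit 0 (value 1).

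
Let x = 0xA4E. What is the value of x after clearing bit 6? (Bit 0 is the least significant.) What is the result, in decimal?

x = 101001001110
bit 6 is currently 1; clear it via x & ~(1 << 6) = x & ~64
→ 101000001110 = 2574

2574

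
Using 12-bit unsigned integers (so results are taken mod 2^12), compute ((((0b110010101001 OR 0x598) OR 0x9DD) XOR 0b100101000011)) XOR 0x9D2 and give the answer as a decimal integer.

0b110010101001 = 110010101001
0x598 = 010110011000
→ OR → 110110111001 = 3513
0x9DD = 100111011101
→ OR → 110111111101 = 3581
0b100101000011 = 100101000011
→ XOR → 010010111110 = 1214
0x9D2 = 100111010010
→ XOR → 110101101100 = 3436

3436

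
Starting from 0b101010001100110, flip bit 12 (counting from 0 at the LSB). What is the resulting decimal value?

17510

x = 101010001100110
bit 12 is currently 1; toggle it via x ^ (1 << 12) = x ^ 4096
→ 100010001100110 = 17510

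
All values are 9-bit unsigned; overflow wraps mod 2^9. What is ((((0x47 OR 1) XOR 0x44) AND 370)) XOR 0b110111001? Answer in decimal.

0x47 = 001000111
1 = 000000001
→ OR → 001000111 = 71
0x44 = 001000100
→ XOR → 000000011 = 3
370 = 101110010
→ AND → 000000010 = 2
0b110111001 = 110111001
→ XOR → 110111011 = 443

443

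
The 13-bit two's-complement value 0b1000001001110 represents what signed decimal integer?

pattern = 1000001001110 (MSB is 1 ⇒ negative)
Invert: 0111110110001, add 1 → 0111110110010 = 4018, so the value is -4018.
(Equivalently: 4174 - 2^13 = 4174 - 8192 = -4018.)

-4018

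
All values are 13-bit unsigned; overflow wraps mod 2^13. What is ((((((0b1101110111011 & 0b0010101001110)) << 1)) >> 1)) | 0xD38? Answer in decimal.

0b1101110111011 = 1101110111011
0b0010101001110 = 0010101001110
→ & → 0000100001010 = 266
→ << 1 (mod 2^13) → 0001000010100 = 532
→ >> 1 → 0000100001010 = 266
0xD38 = 0110100111000
→ | → 0110100111010 = 3386

3386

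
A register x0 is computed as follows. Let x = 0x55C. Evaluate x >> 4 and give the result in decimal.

85

0x55C = 10101011100
shift right by 4 → 00001010101 = 85
(equivalently, floor(1372 / 16))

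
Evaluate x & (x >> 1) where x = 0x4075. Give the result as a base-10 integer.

x = 100000001110101 = 16501
x>>1 = 010000000111010
AND  = 000000000110000 = 48
(x & (x >> 1) has a 1 wherever x has two consecutive 1 bits.)

48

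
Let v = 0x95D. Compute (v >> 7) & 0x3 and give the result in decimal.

v = 0100101011101
Shift right by 7: 010010
Mask low 2 bits: 10 = 2

2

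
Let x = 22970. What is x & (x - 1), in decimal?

22968

x = 101100110111010 = 22970
x - 1 = 101100110111001
AND   = 101100110111000 = 22968
(x & (x - 1) clears the lowest set bit of x.)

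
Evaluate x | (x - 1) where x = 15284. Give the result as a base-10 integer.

15287

x = 11101110110100 = 15284
x - 1 = 11101110110011
OR    = 11101110110111 = 15287
(x | (x - 1) sets all bits below the lowest set bit.)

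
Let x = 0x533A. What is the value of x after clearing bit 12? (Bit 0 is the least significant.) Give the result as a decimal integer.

17210

x = 101001100111010
bit 12 is currently 1; clear it via x & ~(1 << 12) = x & ~4096
→ 100001100111010 = 17210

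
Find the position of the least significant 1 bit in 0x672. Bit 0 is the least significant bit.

0x672 = 11001110010
Trailing zeros: 1, so the lowest set bit is bit 1 (value 2).

1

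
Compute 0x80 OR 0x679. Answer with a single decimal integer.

0x80 = 00010000000
0x679 = 11001111001
 OR → 11011111001 = 1785

1785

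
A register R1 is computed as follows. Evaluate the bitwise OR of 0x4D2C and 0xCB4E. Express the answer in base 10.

0x4D2C = 0100110100101100
0xCB4E = 1100101101001110
 OR → 1100111101101110 = 53102

53102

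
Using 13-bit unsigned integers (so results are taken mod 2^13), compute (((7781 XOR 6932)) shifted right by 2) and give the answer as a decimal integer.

348

7781 = 1111001100101
6932 = 1101100010100
→ XOR → 0010101110001 = 1393
→ shifted right by 2 → 0000101011100 = 348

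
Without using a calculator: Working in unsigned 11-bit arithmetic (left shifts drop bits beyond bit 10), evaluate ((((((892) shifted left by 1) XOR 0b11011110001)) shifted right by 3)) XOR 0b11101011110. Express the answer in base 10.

1887

892 = 01101111100
→ shifted left by 1 (mod 2^11) → 11011111000 = 1784
0b11011110001 = 11011110001
→ XOR → 00000001001 = 9
→ shifted right by 3 → 00000000001 = 1
0b11101011110 = 11101011110
→ XOR → 11101011111 = 1887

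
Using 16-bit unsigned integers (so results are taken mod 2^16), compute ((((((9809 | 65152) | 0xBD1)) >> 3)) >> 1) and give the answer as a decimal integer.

9809 = 0010011001010001
65152 = 1111111010000000
→ | → 1111111011010001 = 65233
0xBD1 = 0000101111010001
→ | → 1111111111010001 = 65489
→ >> 3 → 0001111111111010 = 8186
→ >> 1 → 0000111111111101 = 4093

4093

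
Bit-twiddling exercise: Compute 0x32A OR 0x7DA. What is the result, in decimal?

0x32A = 01100101010
0x7DA = 11111011010
 OR → 11111111010 = 2042

2042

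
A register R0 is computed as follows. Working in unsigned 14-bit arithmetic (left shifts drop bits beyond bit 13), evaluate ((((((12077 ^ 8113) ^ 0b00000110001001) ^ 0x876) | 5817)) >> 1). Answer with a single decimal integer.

8189

12077 = 10111100101101
8113 = 01111110110001
→ ^ → 11000010011100 = 12444
0b00000110001001 = 00000110001001
→ ^ → 11000100010101 = 12565
0x876 = 00100001110110
→ ^ → 11100101100011 = 14691
5817 = 01011010111001
→ | → 11111111111011 = 16379
→ >> 1 → 01111111111101 = 8189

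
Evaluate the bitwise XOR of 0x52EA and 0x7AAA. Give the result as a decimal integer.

10304

0x52EA = 101001011101010
0x7AAA = 111101010101010
XOR → 010100001000000 = 10304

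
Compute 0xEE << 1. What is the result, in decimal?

476

0xEE = 011101110
shift left by 1 → 111011100 = 476
(equivalently, 238 × 2^1 = 238 × 2)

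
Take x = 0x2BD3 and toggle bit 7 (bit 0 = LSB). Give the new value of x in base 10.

11091

x = 10101111010011
bit 7 is currently 1; toggle it via x ^ (1 << 7) = x ^ 128
→ 10101101010011 = 11091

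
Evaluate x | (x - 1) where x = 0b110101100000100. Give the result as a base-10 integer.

x = 110101100000100 = 27396
x - 1 = 110101100000011
OR    = 110101100000111 = 27399
(x | (x - 1) sets all bits below the lowest set bit.)

27399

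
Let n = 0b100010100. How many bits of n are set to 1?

n = 100010100
Count the 1s: 1 + 1 + 1 = 3

3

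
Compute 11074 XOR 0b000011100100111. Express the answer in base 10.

11074 = 10101101000010
b = 00011100100111
XOR → 10110001100101 = 11365

11365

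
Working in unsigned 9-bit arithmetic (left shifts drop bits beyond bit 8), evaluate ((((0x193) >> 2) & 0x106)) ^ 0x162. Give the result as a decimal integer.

0x193 = 110010011
→ >> 2 → 001100100 = 100
0x106 = 100000110
→ & → 000000100 = 4
0x162 = 101100010
→ ^ → 101100110 = 358

358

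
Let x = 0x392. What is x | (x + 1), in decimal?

x = 1110010010 = 914
x + 1 = 1110010011
OR    = 1110010011 = 915
(x | (x + 1) sets the lowest cleared bit.)

915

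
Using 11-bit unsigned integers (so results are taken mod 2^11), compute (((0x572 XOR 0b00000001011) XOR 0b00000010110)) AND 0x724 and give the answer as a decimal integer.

0x572 = 10101110010
0b00000001011 = 00000001011
→ XOR → 10101111001 = 1401
0b00000010110 = 00000010110
→ XOR → 10101101111 = 1391
0x724 = 11100100100
→ AND → 10100100100 = 1316

1316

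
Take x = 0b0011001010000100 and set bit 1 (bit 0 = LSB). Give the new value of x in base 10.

12934

x = 0011001010000100
bit 1 is currently 0; set it via x | (1 << 1) = x | 2
→ 0011001010000110 = 12934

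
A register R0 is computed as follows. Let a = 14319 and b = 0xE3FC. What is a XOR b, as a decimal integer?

14319 = 0011011111101111
0xE3FC = 1110001111111100
XOR → 1101010000010011 = 54291

54291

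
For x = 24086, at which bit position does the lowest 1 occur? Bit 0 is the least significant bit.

24086 = 101111000010110
Trailing zeros: 1, so the lowest set bit is bit 1 (value 2).

1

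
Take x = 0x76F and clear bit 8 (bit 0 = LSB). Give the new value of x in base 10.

1647

x = 11101101111
bit 8 is currently 1; clear it via x & ~(1 << 8) = x & ~256
→ 11001101111 = 1647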